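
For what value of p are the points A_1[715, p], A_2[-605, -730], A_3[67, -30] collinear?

645

The three points are collinear iff det[A_1A_2; A_1A_3] = 0.
This determinant is linear in p: (672)p + (-433440) = 0, so p = 645.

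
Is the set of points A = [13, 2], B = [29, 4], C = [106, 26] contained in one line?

AB = (16, 2), AC = (93, 24).
If collinear, AC would be a scalar multiple of AB. But (16)·(24) ≠ (2)·(93) (difference 198), so they are not parallel; the points are not collinear.

No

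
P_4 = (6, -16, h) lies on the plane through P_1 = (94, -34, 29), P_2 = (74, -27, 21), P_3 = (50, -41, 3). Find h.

A normal to the plane is n = P_1P_2 × P_1P_3 = (-238, -168, 448).
P_4 lies in the plane iff n · P_1P_4 = 0.
This gives (448)h + (4928) = 0, so h = -11.

-11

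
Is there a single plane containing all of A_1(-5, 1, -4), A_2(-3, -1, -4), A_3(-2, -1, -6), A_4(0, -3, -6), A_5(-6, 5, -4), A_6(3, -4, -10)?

No

The plane through A_1, A_2, A_3 has normal n = A_1A_2 × A_1A_3 = (4, 4, 2) and equation n·P = -24.
Checking the remaining points: n·A_4 = -24, n·A_5 = -12, n·A_6 = -24.
Since n·A_5 = -12 ≠ -24, A_5 is off the plane and the points are not all coplanar.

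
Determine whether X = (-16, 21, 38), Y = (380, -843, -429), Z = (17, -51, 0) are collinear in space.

No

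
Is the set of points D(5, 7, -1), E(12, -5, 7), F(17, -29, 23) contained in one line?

No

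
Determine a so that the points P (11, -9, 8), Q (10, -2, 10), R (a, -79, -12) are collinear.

Collinearity requires PQ × PR = 0; each component is linear in a.
The y-component gives (2)a + (-42) = 0, so a = 21.
The remaining components then also vanish.

21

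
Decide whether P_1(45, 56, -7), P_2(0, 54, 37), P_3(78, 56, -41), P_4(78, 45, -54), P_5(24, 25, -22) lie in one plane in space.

The plane through P_1, P_2, P_3 has normal n = P_1P_2 × P_1P_3 = (68, -78, 66) and equation n·P = -1770.
Checking the remaining points: n·P_4 = -1770, n·P_5 = -1770.
All equal -1770, so all 5 points lie in one plane.

Yes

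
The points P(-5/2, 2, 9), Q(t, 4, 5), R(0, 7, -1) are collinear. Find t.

-3/2

Collinearity requires PQ × PR = 0; each component is linear in t.
The y-component gives (10)t + (15) = 0, so t = -3/2.
The remaining components then also vanish.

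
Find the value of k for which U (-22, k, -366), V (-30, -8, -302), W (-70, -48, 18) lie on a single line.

0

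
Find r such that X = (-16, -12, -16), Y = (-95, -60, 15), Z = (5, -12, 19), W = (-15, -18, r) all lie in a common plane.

Coplanarity ⇔ det[XY; XZ; XW] = 0.
Expanding, this is linear in r: (1008)r + (-6048) = 0.
So r = 6.

6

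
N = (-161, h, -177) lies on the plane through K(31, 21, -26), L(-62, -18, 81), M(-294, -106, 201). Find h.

-36

Coplanarity requires KL · (KM × KN) = 0.
KL = (-93, -39, 107), KM = (-325, -127, 227); the triple product is linear in h with coefficient -13664 and constant term -491904.
Setting it to zero: h = -36.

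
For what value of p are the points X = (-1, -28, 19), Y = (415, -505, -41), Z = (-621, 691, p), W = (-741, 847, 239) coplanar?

Normal to plane XYW: n = (-52440, -47120, 11020); plane equation n·P = 1581180.
Requiring n·Z = 1581180: (11020)p + (5320) = 1581180.
So p = 143.

143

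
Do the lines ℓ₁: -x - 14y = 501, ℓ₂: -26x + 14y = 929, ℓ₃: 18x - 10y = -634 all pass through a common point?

No

Lines aᵢx + bᵢy = cᵢ with pairwise distinct directions are concurrent exactly when det[aᵢ bᵢ cᵢ] = 0.
Here the determinant is 262.
Nonzero, so no common point exists.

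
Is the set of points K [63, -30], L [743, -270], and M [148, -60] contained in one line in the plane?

Yes

KL = (680, -240), KM = (85, -30).
Checking proportionality: KM = 1/8·KL, so the vectors are parallel and the points are collinear.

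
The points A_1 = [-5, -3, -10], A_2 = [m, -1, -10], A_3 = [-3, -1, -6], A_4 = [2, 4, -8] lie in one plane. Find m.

Normal to plane A_1A_3A_4: n = (-24, 24, 0); plane equation n·P = 48.
Requiring n·A_2 = 48: (-24)m + (-24) = 48.
So m = -3.

-3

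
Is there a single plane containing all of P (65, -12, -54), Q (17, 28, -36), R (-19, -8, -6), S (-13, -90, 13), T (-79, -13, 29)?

No

The plane through P, Q, R has normal n = PQ × PR = (1848, 792, 3168) and equation n·X = -60456.
Checking the remaining points: n·S = -54120, n·T = -64416.
Since n·S = -54120 ≠ -60456, S is off the plane and the points are not all coplanar.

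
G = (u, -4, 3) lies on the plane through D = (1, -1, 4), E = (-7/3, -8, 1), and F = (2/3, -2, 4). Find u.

-1/3

Coplanarity requires DE · (DF × DG) = 0.
DE = (-10/3, -7, -3), DF = (-1/3, -1, 0); the triple product is linear in u with coefficient -3 and constant term -1.
Setting it to zero: u = -1/3.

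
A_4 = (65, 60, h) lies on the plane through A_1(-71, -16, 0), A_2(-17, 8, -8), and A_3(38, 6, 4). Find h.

-32

A normal to the plane is n = A_1A_2 × A_1A_3 = (272, -1088, -1428).
A_4 lies in the plane iff n · A_1A_4 = 0.
This gives (-1428)h + (-45696) = 0, so h = -32.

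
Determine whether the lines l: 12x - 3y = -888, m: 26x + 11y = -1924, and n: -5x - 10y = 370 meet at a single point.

Yes

The three lines meet at one point iff the augmented coefficient matrix [aᵢ bᵢ cᵢ] has rank < 3, i.e. its determinant vanishes.
Here the determinant is 0.
It vanishes, so the lines are concurrent at (-74, 0).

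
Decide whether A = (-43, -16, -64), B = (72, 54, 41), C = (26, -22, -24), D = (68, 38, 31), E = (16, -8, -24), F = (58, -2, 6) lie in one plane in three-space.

The plane through A, B, C has normal n = AB × AC = (3430, 2645, -5520) and equation n·P = 163470.
Checking the remaining points: n·D = 162630, n·E = 166200, n·F = 160530.
Since n·D = 162630 ≠ 163470, D is off the plane and the points are not all coplanar.

No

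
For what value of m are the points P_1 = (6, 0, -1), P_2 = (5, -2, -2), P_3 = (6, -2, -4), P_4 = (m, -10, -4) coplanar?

0

Coplanarity ⇔ det[P_1P_2; P_1P_3; P_1P_4] = 0.
Expanding, this is linear in m: (4)m + (0) = 0.
So m = 0.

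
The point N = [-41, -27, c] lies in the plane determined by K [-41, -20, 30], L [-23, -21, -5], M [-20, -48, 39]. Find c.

Coplanarity requires KL · (KM × KN) = 0.
KL = (18, -1, -35), KM = (21, -28, 9); the triple product is linear in c with coefficient -483 and constant term 20769.
Setting it to zero: c = 43.

43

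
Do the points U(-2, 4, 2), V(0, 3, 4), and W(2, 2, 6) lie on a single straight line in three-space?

Yes

UV = (2, -1, 2), UW = (4, -2, 4).
Each component of UW is 2 times the corresponding component of UV, so UW = 2·UV and the points are collinear.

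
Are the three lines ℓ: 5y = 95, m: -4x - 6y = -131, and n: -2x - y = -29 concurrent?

Lines aᵢx + bᵢy = cᵢ with pairwise distinct directions are concurrent exactly when det[aᵢ bᵢ cᵢ] = 0.
Here the determinant is -30.
Nonzero, so no common point exists.

No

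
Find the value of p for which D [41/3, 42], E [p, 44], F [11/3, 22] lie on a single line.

Collinearity: (E − D) must be parallel to (F − D) = (-10, -20).
Cross-multiplying the components: (p − 41/3)·(-20) = (2)·(-10).
Solving gives p = 44/3.

44/3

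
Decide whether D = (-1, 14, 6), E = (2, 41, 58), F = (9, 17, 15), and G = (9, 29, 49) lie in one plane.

A normal to the plane through D, E, F is n = DE × DF = (87, 493, -261).
The plane has equation n·P = 5249. For G: n·G = 2291.
2291 ≠ 5249, so G is off the plane.

No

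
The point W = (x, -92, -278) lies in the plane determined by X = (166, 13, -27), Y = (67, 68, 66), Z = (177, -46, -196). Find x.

254

Coplanarity requires XY · (XZ × XW) = 0.
XY = (-99, 55, 93), XZ = (11, -59, -169); the triple product is linear in x with coefficient -3808 and constant term 967232.
Setting it to zero: x = 254.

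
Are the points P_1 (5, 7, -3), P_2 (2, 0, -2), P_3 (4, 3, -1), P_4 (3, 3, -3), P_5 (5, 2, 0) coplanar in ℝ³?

No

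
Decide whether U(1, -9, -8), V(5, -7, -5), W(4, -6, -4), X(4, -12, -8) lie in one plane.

No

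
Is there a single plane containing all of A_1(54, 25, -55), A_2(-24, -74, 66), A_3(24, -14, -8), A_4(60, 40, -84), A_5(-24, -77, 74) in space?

No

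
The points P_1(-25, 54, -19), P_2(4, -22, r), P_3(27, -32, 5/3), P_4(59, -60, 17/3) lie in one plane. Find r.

Normal to plane P_1P_3P_4: n = (704/3, 1360/3, 1296); plane equation n·P = -18032/3.
Requiring n·P_2 = -18032/3: (1296)r + (-27104/3) = -18032/3.
So r = 7/3.

7/3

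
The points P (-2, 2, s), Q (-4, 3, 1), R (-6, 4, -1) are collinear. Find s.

3

Collinearity requires PQ × PR = 0; each component is linear in s.
The x-component gives (1)s + (-3) = 0, so s = 3.
The remaining components then also vanish.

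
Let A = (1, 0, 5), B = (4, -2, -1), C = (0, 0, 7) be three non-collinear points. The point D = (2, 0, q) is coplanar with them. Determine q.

3

A normal to the plane is n = AB × AC = (-4, 0, -2).
D lies in the plane iff n · AD = 0.
This gives (-2)q + (6) = 0, so q = 3.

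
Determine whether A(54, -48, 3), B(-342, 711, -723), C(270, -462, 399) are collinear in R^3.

AB = (-396, 759, -726), AC = (216, -414, 396).
Each component of AC is -6/11 times the corresponding component of AB, so AC = -6/11·AB and the points are collinear.

Yes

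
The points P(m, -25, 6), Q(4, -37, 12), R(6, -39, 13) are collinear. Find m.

-8

Collinearity requires PQ × PR = 0; each component is linear in m.
The y-component gives (1)m + (8) = 0, so m = -8.
The remaining components then also vanish.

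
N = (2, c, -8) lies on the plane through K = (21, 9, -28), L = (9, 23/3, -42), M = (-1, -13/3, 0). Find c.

Coplanarity requires KL · (KM × KN) = 0.
KL = (-12, -4/3, -14), KM = (-22, -40/3, 28); the triple product is linear in c with coefficient 644 and constant term 3220/3.
Setting it to zero: c = -5/3.

-5/3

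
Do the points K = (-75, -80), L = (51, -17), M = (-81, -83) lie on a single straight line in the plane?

KL = (126, 63), KM = (-6, -3).
Checking proportionality: KM = -1/21·KL, so the vectors are parallel and the points are collinear.

Yes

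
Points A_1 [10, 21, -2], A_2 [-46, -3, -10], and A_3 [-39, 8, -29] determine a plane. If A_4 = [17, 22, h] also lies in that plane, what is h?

4

Coplanarity requires A_1A_2 · (A_1A_3 × A_1A_4) = 0.
A_1A_2 = (-56, -24, -8), A_1A_3 = (-49, -13, -27); the triple product is linear in h with coefficient -448 and constant term 1792.
Setting it to zero: h = 4.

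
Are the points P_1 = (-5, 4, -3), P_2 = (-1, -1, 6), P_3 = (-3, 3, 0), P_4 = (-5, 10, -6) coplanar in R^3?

The four points are coplanar iff the 3×3 determinant with rows P_1P_2, P_1P_3, P_1P_4 is zero.
Rows: (4, -5, 9), (2, -1, 3), (0, 6, -3).
Expanding along the first row: (4)(-15) − (-5)(-6) + (9)(12) = 18.
Nonzero ⇒ not coplanar.

No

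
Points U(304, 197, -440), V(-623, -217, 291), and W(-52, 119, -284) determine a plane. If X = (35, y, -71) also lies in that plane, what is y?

Coplanarity requires UV · (UW × UX) = 0.
UV = (-927, -414, 731), UW = (-356, -78, 156); the triple product is linear in y with coefficient -115624 and constant term -2890600.
Setting it to zero: y = -25.

-25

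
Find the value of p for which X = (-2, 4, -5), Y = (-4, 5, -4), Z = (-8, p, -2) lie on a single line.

Collinearity requires XY × XZ = 0; each component is linear in p.
The x-component gives (-1)p + (7) = 0, so p = 7.
The remaining components then also vanish.

7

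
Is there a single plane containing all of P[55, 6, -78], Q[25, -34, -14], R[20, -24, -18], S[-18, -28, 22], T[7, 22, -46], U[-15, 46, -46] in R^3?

The plane through P, Q, R has normal n = PQ × PR = (-480, -440, -500) and equation n·X = 9960.
Checking the remaining points: n·S = 9960, n·T = 9960, n·U = 9960.
All equal 9960, so all 6 points lie in one plane.

Yes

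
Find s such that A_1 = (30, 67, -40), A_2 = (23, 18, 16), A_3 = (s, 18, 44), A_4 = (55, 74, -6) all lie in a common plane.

Normal to plane A_1A_2A_4: n = (-2058, 1638, 1176); plane equation n·P = 966.
Requiring n·A_3 = 966: (-2058)s + (81228) = 966.
So s = 39.

39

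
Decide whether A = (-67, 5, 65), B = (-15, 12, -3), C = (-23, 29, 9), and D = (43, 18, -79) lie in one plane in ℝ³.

With A as base: AB = (52, 7, -68), AC = (44, 24, -56), AD = (110, 13, -144).
AC × AD = (-2728, 176, -2068).
AB · (AC × AD) = 0.
The scalar triple product vanishes, so the four points are coplanar.

Yes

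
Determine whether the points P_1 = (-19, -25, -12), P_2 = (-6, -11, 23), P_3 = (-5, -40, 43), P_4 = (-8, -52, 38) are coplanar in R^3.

No

The four points are coplanar iff the 3×3 determinant with rows P_1P_2, P_1P_3, P_1P_4 is zero.
Rows: (13, 14, 35), (14, -15, 55), (11, -27, 50).
Expanding along the first row: (13)(735) − (14)(95) + (35)(-213) = 770.
Nonzero ⇒ not coplanar.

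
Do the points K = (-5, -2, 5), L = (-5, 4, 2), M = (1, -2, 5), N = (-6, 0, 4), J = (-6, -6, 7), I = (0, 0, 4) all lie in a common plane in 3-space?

The plane through K, L, M has normal n = KL × KM = (0, -18, -36) and equation n·P = -144.
Checking the remaining points: n·N = -144, n·J = -144, n·I = -144.
All equal -144, so all 6 points lie in one plane.

Yes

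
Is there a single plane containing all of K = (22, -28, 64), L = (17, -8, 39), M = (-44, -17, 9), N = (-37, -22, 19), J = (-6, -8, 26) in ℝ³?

No

The plane through K, L, M has normal n = KL × KM = (-825, 1375, 1265) and equation n·P = 24310.
Checking the remaining points: n·N = 24310, n·J = 26840.
Since n·J = 26840 ≠ 24310, J is off the plane and the points are not all coplanar.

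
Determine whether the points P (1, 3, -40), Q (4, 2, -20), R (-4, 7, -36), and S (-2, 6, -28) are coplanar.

With P as base: PQ = (3, -1, 20), PR = (-5, 4, 4), PS = (-3, 3, 12).
PR × PS = (36, 48, -3).
PQ · (PR × PS) = 0.
The scalar triple product vanishes, so the four points are coplanar.

Yes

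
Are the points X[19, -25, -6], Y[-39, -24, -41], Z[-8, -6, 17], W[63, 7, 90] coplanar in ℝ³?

Yes

The four points are coplanar iff the 3×3 determinant with rows XY, XZ, XW is zero.
Rows: (-58, 1, -35), (-27, 19, 23), (44, 32, 96).
Expanding along the first row: (-58)(1088) − (1)(-3604) + (-35)(-1700) = 0.
Zero determinant ⇒ coplanar.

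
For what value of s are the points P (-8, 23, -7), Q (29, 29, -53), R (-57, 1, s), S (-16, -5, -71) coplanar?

Normal to plane PQS: n = (-1672, 2736, -988); plane equation n·X = 83220.
Requiring n·R = 83220: (-988)s + (98040) = 83220.
So s = 15.

15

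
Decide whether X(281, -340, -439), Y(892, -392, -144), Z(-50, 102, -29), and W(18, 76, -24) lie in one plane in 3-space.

The four points are coplanar iff the 3×3 determinant with rows XY, XZ, XW is zero.
Rows: (611, -52, 295), (-331, 442, 410), (-263, 416, 415).
Expanding along the first row: (611)(12870) − (-52)(-29535) + (295)(-21450) = 0.
Zero determinant ⇒ coplanar.

Yes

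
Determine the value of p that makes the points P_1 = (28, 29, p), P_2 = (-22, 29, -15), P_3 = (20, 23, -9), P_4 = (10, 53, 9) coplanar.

-3

The points are coplanar iff P_1P_2 · (P_1P_3 × P_1P_4) = 0.
Expanding, this is linear in p: (-1200)p + (-3600) = 0.
So p = -3.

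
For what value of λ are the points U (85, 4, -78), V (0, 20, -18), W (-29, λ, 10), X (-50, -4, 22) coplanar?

Normal to plane UVX: n = (2080, 400, 2840); plane equation n·P = -43120.
Requiring n·W = -43120: (400)λ + (-31920) = -43120.
So λ = -28.

-28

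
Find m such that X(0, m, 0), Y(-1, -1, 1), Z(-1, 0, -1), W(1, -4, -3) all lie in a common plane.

Coplanarity ⇔ det[XY; XZ; XW] = 0.
Expanding, this is linear in m: (4)m + (12) = 0.
So m = -3.

-3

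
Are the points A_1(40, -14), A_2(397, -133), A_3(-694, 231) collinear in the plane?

A_1A_2 = (357, -119), A_1A_3 = (-734, 245).
Twice the signed area of △A_1A_2A_3 is (357)(245) − (-119)(-734) = 119.
The area is nonzero, so the three points are not collinear.

No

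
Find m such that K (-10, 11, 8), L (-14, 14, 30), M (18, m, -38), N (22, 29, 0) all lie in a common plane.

17

Coplanarity ⇔ det[KL; KM; KN] = 0.
Expanding, this is linear in m: (-672)m + (11424) = 0.
So m = 17.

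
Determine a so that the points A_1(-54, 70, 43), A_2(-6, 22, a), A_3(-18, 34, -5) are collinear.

-21

Collinearity requires A_1A_2 × A_1A_3 = 0; each component is linear in a.
The x-component gives (36)a + (756) = 0, so a = -21.
The remaining components then also vanish.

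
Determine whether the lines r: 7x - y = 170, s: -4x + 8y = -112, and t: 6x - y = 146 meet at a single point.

Lines aᵢx + bᵢy = cᵢ with pairwise distinct directions are concurrent exactly when det[aᵢ bᵢ cᵢ] = 0.
Here the determinant is 0.
It vanishes, so the lines are concurrent at (24, -2).

Yes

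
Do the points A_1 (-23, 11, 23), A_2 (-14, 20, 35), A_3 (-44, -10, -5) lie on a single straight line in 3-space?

Yes

A_1A_2 = (9, 9, 12), A_1A_3 = (-21, -21, -28).
Each component of A_1A_3 is -7/3 times the corresponding component of A_1A_2, so A_1A_3 = -7/3·A_1A_2 and the points are collinear.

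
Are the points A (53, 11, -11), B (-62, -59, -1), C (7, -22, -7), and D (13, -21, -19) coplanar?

No

With A as base: AB = (-115, -70, 10), AC = (-46, -33, 4), AD = (-40, -32, -8).
AC × AD = (392, -528, 152).
AB · (AC × AD) = -6600.
Since -6600 ≠ 0, the four points are not coplanar.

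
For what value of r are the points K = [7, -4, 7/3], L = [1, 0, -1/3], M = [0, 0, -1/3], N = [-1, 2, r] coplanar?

-5/3

Normal to plane KLM: n = (0, 8/3, 4); plane equation n·P = -4/3.
Requiring n·N = -4/3: (4)r + (16/3) = -4/3.
So r = -5/3.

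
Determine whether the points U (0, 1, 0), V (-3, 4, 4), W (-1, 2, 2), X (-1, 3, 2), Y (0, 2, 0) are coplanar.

The plane through U, V, W has normal n = UV × UW = (2, 2, 0) and equation n·P = 2.
Checking the remaining points: n·X = 4, n·Y = 4.
Since n·X = 4 ≠ 2, X is off the plane and the points are not all coplanar.

No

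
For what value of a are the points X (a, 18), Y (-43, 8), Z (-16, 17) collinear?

The three points are collinear iff det[XY; XZ] = 0.
This determinant is linear in a: (-9)a + (-117) = 0, so a = -13.

-13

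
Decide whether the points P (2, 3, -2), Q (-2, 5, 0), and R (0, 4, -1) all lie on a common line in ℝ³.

Yes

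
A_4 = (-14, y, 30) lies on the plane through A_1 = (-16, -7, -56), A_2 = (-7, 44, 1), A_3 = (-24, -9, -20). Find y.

A normal to the plane is n = A_1A_2 × A_1A_3 = (1950, -780, 390).
A_4 lies in the plane iff n · A_1A_4 = 0.
This gives (-780)y + (31980) = 0, so y = 41.

41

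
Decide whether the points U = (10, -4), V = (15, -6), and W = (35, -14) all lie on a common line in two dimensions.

Yes

UV = (5, -2), UW = (25, -10).
Checking proportionality: UW = 5·UV, so the vectors are parallel and the points are collinear.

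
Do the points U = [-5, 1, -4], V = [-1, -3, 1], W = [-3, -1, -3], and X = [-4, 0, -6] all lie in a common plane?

Yes

With U as base: UV = (4, -4, 5), UW = (2, -2, 1), UX = (1, -1, -2).
UW × UX = (5, 5, 0).
UV · (UW × UX) = 0.
The scalar triple product vanishes, so the four points are coplanar.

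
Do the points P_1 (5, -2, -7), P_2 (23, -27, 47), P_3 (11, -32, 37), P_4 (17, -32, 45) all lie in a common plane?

Yes

With P_1 as base: P_1P_2 = (18, -25, 54), P_1P_3 = (6, -30, 44), P_1P_4 = (12, -30, 52).
P_1P_3 × P_1P_4 = (-240, 216, 180).
P_1P_2 · (P_1P_3 × P_1P_4) = 0.
The scalar triple product vanishes, so the four points are coplanar.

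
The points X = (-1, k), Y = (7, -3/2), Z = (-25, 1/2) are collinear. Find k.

Collinearity: (X − Y) must be parallel to (Z − Y) = (-32, 2).
Cross-multiplying the components: (k − (-3/2))·(-32) = (-8)·(2).
Solving gives k = -1.

-1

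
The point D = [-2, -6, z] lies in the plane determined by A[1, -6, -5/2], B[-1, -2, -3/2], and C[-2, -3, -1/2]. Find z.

0

The plane through A, B, C has equation 5x + 1y + 6z = -16.
Substituting D: (6)z + (-16) = -16, so z = 0.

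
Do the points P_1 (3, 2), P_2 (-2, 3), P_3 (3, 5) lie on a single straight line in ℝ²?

P_1P_2 = (-5, 1), P_1P_3 = (0, 3).
Twice the signed area of △P_1P_2P_3 is (-5)(3) − (1)(0) = -15.
The area is nonzero, so the three points are not collinear.

No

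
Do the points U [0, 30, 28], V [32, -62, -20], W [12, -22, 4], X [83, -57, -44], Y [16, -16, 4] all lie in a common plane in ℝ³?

The plane through U, V, W has normal n = UV × UW = (-288, 192, -560) and equation n·P = -9920.
Checking the remaining points: n·X = -10208, n·Y = -9920.
Since n·X = -10208 ≠ -9920, X is off the plane and the points are not all coplanar.

No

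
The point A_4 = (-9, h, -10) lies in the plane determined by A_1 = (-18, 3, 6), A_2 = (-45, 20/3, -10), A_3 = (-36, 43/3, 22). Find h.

-16/3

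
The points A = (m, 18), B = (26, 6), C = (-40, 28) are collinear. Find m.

The three points are collinear iff det[AB; AC] = 0.
This determinant is linear in m: (-22)m + (-220) = 0, so m = -10.

-10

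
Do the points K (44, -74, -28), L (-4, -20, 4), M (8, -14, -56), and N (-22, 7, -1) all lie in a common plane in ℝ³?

No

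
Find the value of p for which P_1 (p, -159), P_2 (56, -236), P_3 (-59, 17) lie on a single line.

21

Collinearity: (P_1 − P_2) must be parallel to (P_3 − P_2) = (-115, 253).
Cross-multiplying the components: (p − 56)·(253) = (77)·(-115).
Solving gives p = 21.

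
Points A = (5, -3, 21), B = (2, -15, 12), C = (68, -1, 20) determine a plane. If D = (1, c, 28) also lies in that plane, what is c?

6

The plane through A, B, C has equation 30x − 570y + 750z = 17610.
Substituting D: (-570)c + (21030) = 17610, so c = 6.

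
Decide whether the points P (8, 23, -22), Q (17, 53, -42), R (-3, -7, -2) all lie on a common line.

PQ = (9, 30, -20), PR = (-11, -30, 20).
Comparing components 3 and 1: (-20)(-11) − (9)(20) = 40 ≠ 0, so PQ and PR are not parallel and the points are not collinear.

No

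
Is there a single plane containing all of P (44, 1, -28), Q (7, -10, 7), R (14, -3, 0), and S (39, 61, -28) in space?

Yes

The four points are coplanar iff the 3×3 determinant with rows PQ, PR, PS is zero.
Rows: (-37, -11, 35), (-30, -4, 28), (-5, 60, 0).
Expanding along the first row: (-37)(-1680) − (-11)(140) + (35)(-1820) = 0.
Zero determinant ⇒ coplanar.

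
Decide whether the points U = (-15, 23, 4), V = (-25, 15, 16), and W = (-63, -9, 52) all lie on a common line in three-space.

UV = (-10, -8, 12), UW = (-48, -32, 48).
UV × UW = (0, -96, -64).
The cross product is nonzero, so the points do not lie on one line.

No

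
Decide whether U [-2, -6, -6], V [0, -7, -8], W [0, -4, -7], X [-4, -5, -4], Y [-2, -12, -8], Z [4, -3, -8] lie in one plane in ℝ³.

The plane through U, V, W has normal n = UV × UW = (5, -2, 6) and equation n·P = -34.
Checking the remaining points: n·X = -34, n·Y = -34, n·Z = -22.
Since n·Z = -22 ≠ -34, Z is off the plane and the points are not all coplanar.

No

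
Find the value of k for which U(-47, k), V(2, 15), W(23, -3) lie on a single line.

The three points are collinear iff det[UV; UW] = 0.
This determinant is linear in k: (21)k + (-1197) = 0, so k = 57.

57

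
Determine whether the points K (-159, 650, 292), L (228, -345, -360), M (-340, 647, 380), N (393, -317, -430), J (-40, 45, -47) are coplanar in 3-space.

The plane through K, L, M has normal n = KL × KM = (-89516, 83956, -181256) and equation n·P = 15877692.
Checking the remaining points: n·N = 16146240, n·J = 15877692.
Since n·N = 16146240 ≠ 15877692, N is off the plane and the points are not all coplanar.

No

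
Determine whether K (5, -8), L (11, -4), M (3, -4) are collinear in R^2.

No

KL = (6, 4), KM = (-2, 4).
det[KL; KM] = (6)(4) − (4)(-2) = 32.
The determinant is nonzero, so they are not collinear.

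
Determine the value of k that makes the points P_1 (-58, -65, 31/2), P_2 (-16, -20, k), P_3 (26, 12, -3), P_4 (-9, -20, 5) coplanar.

29

Coplanarity ⇔ det[P_1P_2; P_1P_3; P_1P_4] = 0.
Expanding, this is linear in k: (7)k + (-203) = 0.
So k = 29.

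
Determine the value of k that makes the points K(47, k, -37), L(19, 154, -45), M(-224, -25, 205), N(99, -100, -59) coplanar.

6

The points are coplanar iff KL · (KM × KN) = 0.
Expanding, this is linear in k: (-16598)k + (99588) = 0.
So k = 6.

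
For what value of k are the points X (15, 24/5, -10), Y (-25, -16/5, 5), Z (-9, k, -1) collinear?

Direction XY = (-40, -8, 15). From the x-coordinate of Z, the parameter along the line is τ = (-9 − 15)/(-40) = 3/5.
Then k = 24/5 + 3/5·(-8) = 0.

0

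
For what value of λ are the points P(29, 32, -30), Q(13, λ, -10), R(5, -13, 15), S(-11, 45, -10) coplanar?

Normal to plane PRS: n = (-1485, -1320, -2112); plane equation n·X = -21945.
Requiring n·Q = -21945: (-1320)λ + (1815) = -21945.
So λ = 18.

18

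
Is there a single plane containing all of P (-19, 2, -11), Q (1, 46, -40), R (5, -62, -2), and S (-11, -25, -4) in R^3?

The four points are coplanar iff the 3×3 determinant with rows PQ, PR, PS is zero.
Rows: (20, 44, -29), (24, -64, 9), (8, -27, 7).
Expanding along the first row: (20)(-205) − (44)(96) + (-29)(-136) = -4380.
Nonzero ⇒ not coplanar.

No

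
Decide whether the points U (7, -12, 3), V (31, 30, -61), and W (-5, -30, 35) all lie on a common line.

No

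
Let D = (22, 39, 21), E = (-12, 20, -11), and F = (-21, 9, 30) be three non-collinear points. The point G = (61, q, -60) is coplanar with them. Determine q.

Coplanarity requires DE · (DF × DG) = 0.
DE = (-34, -19, -32), DF = (-43, -30, 9); the triple product is linear in q with coefficient 1682 and constant term -126150.
Setting it to zero: q = 75.

75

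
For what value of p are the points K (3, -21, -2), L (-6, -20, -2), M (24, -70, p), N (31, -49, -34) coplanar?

-62

Coplanarity ⇔ det[KL; KM; KN] = 0.
Expanding, this is linear in p: (-224)p + (-13888) = 0.
So p = -62.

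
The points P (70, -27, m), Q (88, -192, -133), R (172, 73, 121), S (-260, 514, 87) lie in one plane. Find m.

The points are coplanar iff PQ · (PR × PS) = 0.
Expanding, this is linear in m: (-151524)m + (-4697244) = 0.
So m = -31.

-31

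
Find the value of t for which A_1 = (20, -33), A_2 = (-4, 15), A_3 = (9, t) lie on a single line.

-11

The three points are collinear iff det[A_1A_2; A_1A_3] = 0.
This determinant is linear in t: (-24)t + (-264) = 0, so t = -11.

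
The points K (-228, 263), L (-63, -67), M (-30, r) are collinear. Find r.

The three points are collinear iff det[KL; KM] = 0.
This determinant is linear in r: (165)r + (21945) = 0, so r = -133.

-133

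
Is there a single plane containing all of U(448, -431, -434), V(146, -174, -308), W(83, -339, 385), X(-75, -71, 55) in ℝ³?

No

The four points are coplanar iff the 3×3 determinant with rows UV, UW, UX is zero.
Rows: (-302, 257, 126), (-365, 92, 819), (-523, 360, 489).
Expanding along the first row: (-302)(-249852) − (257)(249852) + (126)(-83284) = 749556.
Nonzero ⇒ not coplanar.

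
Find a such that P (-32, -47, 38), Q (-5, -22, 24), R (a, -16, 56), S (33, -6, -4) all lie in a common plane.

Normal to plane PQS: n = (-476, 224, -518); plane equation n·X = -14980.
Requiring n·R = -14980: (-476)a + (-32592) = -14980.
So a = -37.

-37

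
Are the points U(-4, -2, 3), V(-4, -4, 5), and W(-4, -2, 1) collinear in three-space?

No

UV = (0, -2, 2), UW = (0, 0, -2).
UV × UW = (4, 0, 0).
The cross product is nonzero, so the points do not lie on one line.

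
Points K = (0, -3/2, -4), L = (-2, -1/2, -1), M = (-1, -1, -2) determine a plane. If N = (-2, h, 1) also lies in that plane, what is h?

-1/2

The plane through K, L, M has equation (1/2)x + 1y = -3/2.
Substituting N: (1)h + (-1) = -3/2, so h = -1/2.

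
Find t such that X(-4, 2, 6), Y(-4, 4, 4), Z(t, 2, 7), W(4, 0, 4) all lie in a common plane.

Coplanarity ⇔ det[XY; XZ; XW] = 0.
Expanding, this is linear in t: (8)t + (48) = 0.
So t = -6.

-6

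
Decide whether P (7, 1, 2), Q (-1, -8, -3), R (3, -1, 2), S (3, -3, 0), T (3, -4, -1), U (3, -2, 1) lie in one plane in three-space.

Yes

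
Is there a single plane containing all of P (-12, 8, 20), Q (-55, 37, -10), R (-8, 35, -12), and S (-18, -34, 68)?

No

The four points are coplanar iff the 3×3 determinant with rows PQ, PR, PS is zero.
Rows: (-43, 29, -30), (4, 27, -32), (-6, -42, 48).
Expanding along the first row: (-43)(-48) − (29)(0) + (-30)(-6) = 2244.
Nonzero ⇒ not coplanar.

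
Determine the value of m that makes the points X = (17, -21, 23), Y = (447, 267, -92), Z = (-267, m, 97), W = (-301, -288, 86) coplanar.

-216

The points are coplanar iff XY · (XZ × XW) = 0.
Expanding, this is linear in m: (-9480)m + (-2047680) = 0.
So m = -216.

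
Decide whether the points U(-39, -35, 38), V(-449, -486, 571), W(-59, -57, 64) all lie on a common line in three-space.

Yes

UV = (-410, -451, 533), UW = (-20, -22, 26).
Each component of UW is 2/41 times the corresponding component of UV, so UW = 2/41·UV and the points are collinear.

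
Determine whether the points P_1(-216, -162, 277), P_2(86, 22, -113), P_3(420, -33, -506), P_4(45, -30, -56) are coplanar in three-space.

The four points are coplanar iff the 3×3 determinant with rows P_1P_2, P_1P_3, P_1P_4 is zero.
Rows: (302, 184, -390), (636, 129, -783), (261, 132, -333).
Expanding along the first row: (302)(60399) − (184)(-7425) + (-390)(50283) = -3672.
Nonzero ⇒ not coplanar.

No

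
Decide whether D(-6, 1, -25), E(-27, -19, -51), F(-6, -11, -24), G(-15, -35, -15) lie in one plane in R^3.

No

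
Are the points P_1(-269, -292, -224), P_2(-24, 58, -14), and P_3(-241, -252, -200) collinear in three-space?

Yes

P_1P_2 = (245, 350, 210), P_1P_3 = (28, 40, 24).
Each component of P_1P_3 is 4/35 times the corresponding component of P_1P_2, so P_1P_3 = 4/35·P_1P_2 and the points are collinear.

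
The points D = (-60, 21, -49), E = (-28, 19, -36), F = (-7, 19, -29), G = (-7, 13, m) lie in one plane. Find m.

The points are coplanar iff DE · (DF × DG) = 0.
Expanding, this is linear in m: (42)m + (924) = 0.
So m = -22.

-22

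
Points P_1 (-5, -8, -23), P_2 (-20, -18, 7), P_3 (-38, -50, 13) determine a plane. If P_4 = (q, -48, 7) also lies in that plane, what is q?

-35

Coplanarity requires P_1P_2 · (P_1P_3 × P_1P_4) = 0.
P_1P_2 = (-15, -10, 30), P_1P_3 = (-33, -42, 36); the triple product is linear in q with coefficient 900 and constant term 31500.
Setting it to zero: q = -35.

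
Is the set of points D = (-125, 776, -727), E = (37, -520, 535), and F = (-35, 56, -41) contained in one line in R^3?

DE = (162, -1296, 1262), DF = (90, -720, 686).
DE × DF = (19584, 2448, 0).
The cross product is nonzero, so the points do not lie on one line.

No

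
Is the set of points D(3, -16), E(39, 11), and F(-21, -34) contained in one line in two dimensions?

Yes

DE = (36, 27), DF = (-24, -18).
Twice the signed area of △DEF is (36)(-18) − (27)(-24) = 0.
The triangle is degenerate (zero area), so the points are collinear.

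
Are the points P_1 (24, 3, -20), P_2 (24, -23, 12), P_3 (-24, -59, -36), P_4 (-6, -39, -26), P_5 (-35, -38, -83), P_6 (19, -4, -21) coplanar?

Yes

The plane through P_1, P_2, P_3 has normal n = P_1P_2 × P_1P_3 = (2400, -1536, -1248) and equation n·P = 77952.
Checking the remaining points: n·P_4 = 77952, n·P_5 = 77952, n·P_6 = 77952.
All equal 77952, so all 6 points lie in one plane.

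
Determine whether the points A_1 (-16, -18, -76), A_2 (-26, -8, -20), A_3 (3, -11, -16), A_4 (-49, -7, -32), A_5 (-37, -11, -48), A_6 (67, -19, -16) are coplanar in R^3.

The plane through A_1, A_2, A_3 has normal n = A_1A_2 × A_1A_3 = (208, 1664, -260) and equation n·P = -13520.
Checking the remaining points: n·A_4 = -13520, n·A_5 = -13520, n·A_6 = -13520.
All equal -13520, so all 6 points lie in one plane.

Yes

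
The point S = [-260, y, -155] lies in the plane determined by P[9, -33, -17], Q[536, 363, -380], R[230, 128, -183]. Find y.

Coplanarity requires PQ · (PR × PS) = 0.
PQ = (527, 396, -363), PR = (221, 161, -166); the triple product is linear in y with coefficient 7259 and constant term 2569686.
Setting it to zero: y = -354.

-354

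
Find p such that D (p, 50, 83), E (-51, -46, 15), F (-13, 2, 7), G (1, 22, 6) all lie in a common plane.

-41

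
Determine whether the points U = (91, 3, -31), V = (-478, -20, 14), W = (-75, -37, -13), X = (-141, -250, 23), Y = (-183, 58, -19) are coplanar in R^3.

Yes

The plane through U, V, W has normal n = UV × UW = (1386, 2772, 18942) and equation n·P = -452760.
Checking the remaining points: n·X = -452760, n·Y = -452760.
All equal -452760, so all 5 points lie in one plane.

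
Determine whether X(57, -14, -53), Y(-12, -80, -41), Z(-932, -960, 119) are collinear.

Yes

XY = (-69, -66, 12), XZ = (-989, -946, 172).
Each component of XZ is 43/3 times the corresponding component of XY, so XZ = 43/3·XY and the points are collinear.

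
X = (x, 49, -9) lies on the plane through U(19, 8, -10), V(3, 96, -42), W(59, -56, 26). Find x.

The plane through U, V, W has equation 1120x − 704y − 2496z = 40608.
Substituting X: (1120)x + (-12032) = 40608, so x = 47.

47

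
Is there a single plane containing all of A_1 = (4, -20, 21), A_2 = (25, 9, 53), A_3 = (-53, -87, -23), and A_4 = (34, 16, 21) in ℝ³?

With A_1 as base: A_1A_2 = (21, 29, 32), A_1A_3 = (-57, -67, -44), A_1A_4 = (30, 36, 0).
A_1A_3 × A_1A_4 = (1584, -1320, -42).
A_1A_2 · (A_1A_3 × A_1A_4) = -6360.
Since -6360 ≠ 0, the four points are not coplanar.

No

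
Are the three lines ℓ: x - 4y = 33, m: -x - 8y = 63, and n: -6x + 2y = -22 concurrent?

Intersecting ℓ and m: solving the 2×2 system gives (x, y) = (1, -8).
Substitute into n: (-6)(1) + (2)(-8) = -22.
This equals -22, so (1, -8) lies on all three lines and they are concurrent.

Yes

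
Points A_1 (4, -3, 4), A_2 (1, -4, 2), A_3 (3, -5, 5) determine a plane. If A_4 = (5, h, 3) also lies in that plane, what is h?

The plane through A_1, A_2, A_3 has equation −5x + 5y + 5z = -15.
Substituting A_4: (5)h + (-10) = -15, so h = -1.

-1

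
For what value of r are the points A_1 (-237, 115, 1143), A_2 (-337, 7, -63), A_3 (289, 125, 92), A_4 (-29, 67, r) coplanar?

39

Normal to plane A_1A_2A_3: n = (125568, -739456, 55808); plane equation n·P = -51008512.
Requiring n·A_4 = -51008512: (55808)r + (-53185024) = -51008512.
So r = 39.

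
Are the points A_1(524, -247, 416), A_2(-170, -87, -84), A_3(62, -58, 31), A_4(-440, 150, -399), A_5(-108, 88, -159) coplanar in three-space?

No

The plane through A_1, A_2, A_3 has normal n = A_1A_2 × A_1A_3 = (32900, -36190, -57246) and equation n·P = 2364194.
Checking the remaining points: n·A_4 = 2936654, n·A_5 = 2364194.
Since n·A_4 = 2936654 ≠ 2364194, A_4 is off the plane and the points are not all coplanar.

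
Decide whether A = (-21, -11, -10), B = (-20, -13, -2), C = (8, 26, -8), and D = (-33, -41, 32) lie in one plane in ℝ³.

No

The four points are coplanar iff the 3×3 determinant with rows AB, AC, AD is zero.
Rows: (1, -2, 8), (29, 37, 2), (-12, -30, 42).
Expanding along the first row: (1)(1614) − (-2)(1242) + (8)(-426) = 690.
Nonzero ⇒ not coplanar.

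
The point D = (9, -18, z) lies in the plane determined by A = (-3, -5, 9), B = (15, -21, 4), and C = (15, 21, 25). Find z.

The plane through A, B, C has equation −126x − 378y + 756z = 9072.
Substituting D: (756)z + (5670) = 9072, so z = 9/2.

9/2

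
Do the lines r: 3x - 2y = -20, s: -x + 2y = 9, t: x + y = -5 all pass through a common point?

No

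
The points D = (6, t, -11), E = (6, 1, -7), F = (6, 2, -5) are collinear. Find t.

Direction EF = (0, 1, 2). From the z-coordinate of D, the parameter along the line is τ = (-11 − (-7))/2 = -2.
Then t = 1 + (-2)·(1) = -1.

-1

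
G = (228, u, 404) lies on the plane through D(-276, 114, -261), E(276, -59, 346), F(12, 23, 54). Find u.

13/3

A normal to the plane is n = DE × DF = (742, 936, -408).
G lies in the plane iff n · DG = 0.
This gives (936)u + (-4056) = 0, so u = 13/3.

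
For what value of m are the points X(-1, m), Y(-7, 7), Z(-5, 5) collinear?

1

Collinearity: (X − Y) must be parallel to (Z − Y) = (2, -2).
Cross-multiplying the components: (m − 7)·(2) = (6)·(-2).
Solving gives m = 1.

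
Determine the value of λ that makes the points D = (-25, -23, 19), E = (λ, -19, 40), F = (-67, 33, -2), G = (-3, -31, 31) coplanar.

12

Normal to plane DFG: n = (504, 42, -896); plane equation n·P = -30590.
Requiring n·E = -30590: (504)λ + (-36638) = -30590.
So λ = 12.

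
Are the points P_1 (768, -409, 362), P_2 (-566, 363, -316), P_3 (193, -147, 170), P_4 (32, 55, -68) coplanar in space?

No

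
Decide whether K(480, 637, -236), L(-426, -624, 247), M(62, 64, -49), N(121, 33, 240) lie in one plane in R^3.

A normal to the plane through K, L, M is n = KL × KM = (40952, -32472, -7960).
The plane has equation n·P = 850856. For N: n·N = 1973216.
1973216 ≠ 850856, so N is off the plane.

No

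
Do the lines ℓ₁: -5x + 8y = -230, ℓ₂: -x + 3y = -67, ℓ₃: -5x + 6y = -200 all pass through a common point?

Intersecting ℓ₁ and ℓ₂: solving the 2×2 system gives (x, y) = (22, -15).
Substitute into ℓ₃: (-5)(22) + (6)(-15) = -200.
This equals -200, so (22, -15) lies on all three lines and they are concurrent.

Yes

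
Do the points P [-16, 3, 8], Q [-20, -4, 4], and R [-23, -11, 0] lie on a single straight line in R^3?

No

PQ = (-4, -7, -4), PR = (-7, -14, -8).
Comparing components 3 and 1: (-4)(-7) − (-4)(-8) = -4 ≠ 0, so PQ and PR are not parallel and the points are not collinear.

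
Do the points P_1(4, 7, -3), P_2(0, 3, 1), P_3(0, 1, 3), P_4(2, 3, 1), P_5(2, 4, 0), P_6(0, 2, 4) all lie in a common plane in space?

The plane through P_1, P_2, P_3 has normal n = P_1P_2 × P_1P_3 = (0, 8, 8) and equation n·P = 32.
Checking the remaining points: n·P_4 = 32, n·P_5 = 32, n·P_6 = 48.
Since n·P_6 = 48 ≠ 32, P_6 is off the plane and the points are not all coplanar.

No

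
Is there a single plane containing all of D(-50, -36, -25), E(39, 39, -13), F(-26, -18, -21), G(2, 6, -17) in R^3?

A normal to the plane through D, E, F is n = DE × DF = (84, -68, -198).
The plane has equation n·P = 3198. For G: n·G = 3126.
3126 ≠ 3198, so G is off the plane.

No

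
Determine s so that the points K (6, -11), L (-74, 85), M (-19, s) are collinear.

19

Collinearity: (M − K) must be parallel to (L − K) = (-80, 96).
Cross-multiplying the components: (s − (-11))·(-80) = (-25)·(96).
Solving gives s = 19.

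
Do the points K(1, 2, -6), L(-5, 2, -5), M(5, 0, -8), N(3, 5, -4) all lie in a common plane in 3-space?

No

A normal to the plane through K, L, M is n = KL × KM = (2, -8, 12).
The plane has equation n·P = -86. For N: n·N = -82.
-82 ≠ -86, so N is off the plane.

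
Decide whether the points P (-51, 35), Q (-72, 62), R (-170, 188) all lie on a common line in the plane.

PQ = (-21, 27), PR = (-119, 153).
Twice the signed area of △PQR is (-21)(153) − (27)(-119) = 0.
The triangle is degenerate (zero area), so the points are collinear.

Yes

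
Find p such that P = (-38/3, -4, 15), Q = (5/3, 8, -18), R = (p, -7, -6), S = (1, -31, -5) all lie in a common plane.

Normal to plane PQS: n = (-1131, -493/3, -551); plane equation n·X = 20155/3.
Requiring n·R = 20155/3: (-1131)p + (13369/3) = 20155/3.
So p = -2.

-2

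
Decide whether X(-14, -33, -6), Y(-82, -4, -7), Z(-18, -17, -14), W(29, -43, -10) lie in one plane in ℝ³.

The four points are coplanar iff the 3×3 determinant with rows XY, XZ, XW is zero.
Rows: (-68, 29, -1), (-4, 16, -8), (43, -10, -4).
Expanding along the first row: (-68)(-144) − (29)(360) + (-1)(-648) = 0.
Zero determinant ⇒ coplanar.

Yes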